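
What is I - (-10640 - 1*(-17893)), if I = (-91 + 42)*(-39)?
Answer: -5342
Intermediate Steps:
I = 1911 (I = -49*(-39) = 1911)
I - (-10640 - 1*(-17893)) = 1911 - (-10640 - 1*(-17893)) = 1911 - (-10640 + 17893) = 1911 - 1*7253 = 1911 - 7253 = -5342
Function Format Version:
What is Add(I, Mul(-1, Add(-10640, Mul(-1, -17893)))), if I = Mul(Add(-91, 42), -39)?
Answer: -5342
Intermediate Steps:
I = 1911 (I = Mul(-49, -39) = 1911)
Add(I, Mul(-1, Add(-10640, Mul(-1, -17893)))) = Add(1911, Mul(-1, Add(-10640, Mul(-1, -17893)))) = Add(1911, Mul(-1, Add(-10640, 17893))) = Add(1911, Mul(-1, 7253)) = Add(1911, -7253) = -5342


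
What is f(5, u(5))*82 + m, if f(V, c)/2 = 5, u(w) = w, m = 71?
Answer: 891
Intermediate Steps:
f(V, c) = 10 (f(V, c) = 2*5 = 10)
f(5, u(5))*82 + m = 10*82 + 71 = 820 + 71 = 891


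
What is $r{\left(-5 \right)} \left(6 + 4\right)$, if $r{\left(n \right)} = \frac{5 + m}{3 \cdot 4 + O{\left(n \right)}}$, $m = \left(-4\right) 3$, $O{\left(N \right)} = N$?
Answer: $-10$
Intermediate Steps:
$m = -12$
$r{\left(n \right)} = - \frac{7}{12 + n}$ ($r{\left(n \right)} = \frac{5 - 12}{3 \cdot 4 + n} = - \frac{7}{12 + n}$)
$r{\left(-5 \right)} \left(6 + 4\right) = - \frac{7}{12 - 5} \left(6 + 4\right) = - \frac{7}{7} \cdot 10 = \left(-7\right) \frac{1}{7} \cdot 10 = \left(-1\right) 10 = -10$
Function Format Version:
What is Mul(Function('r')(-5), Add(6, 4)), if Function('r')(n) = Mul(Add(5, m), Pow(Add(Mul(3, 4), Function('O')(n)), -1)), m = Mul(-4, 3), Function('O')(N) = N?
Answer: -10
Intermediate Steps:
m = -12
Function('r')(n) = Mul(-7, Pow(Add(12, n), -1)) (Function('r')(n) = Mul(Add(5, -12), Pow(Add(Mul(3, 4), n), -1)) = Mul(-7, Pow(Add(12, n), -1)))
Mul(Function('r')(-5), Add(6, 4)) = Mul(Mul(-7, Pow(Add(12, -5), -1)), Add(6, 4)) = Mul(Mul(-7, Pow(7, -1)), 10) = Mul(Mul(-7, Rational(1, 7)), 10) = Mul(-1, 10) = -10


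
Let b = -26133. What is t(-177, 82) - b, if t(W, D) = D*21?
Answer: 27855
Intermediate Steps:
t(W, D) = 21*D
t(-177, 82) - b = 21*82 - 1*(-26133) = 1722 + 26133 = 27855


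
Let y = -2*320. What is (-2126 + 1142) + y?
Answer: -1624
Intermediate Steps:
y = -640
(-2126 + 1142) + y = (-2126 + 1142) - 640 = -984 - 640 = -1624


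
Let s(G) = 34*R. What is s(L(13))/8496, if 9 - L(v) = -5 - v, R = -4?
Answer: -17/1062 ≈ -0.016008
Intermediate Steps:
L(v) = 14 + v (L(v) = 9 - (-5 - v) = 9 + (5 + v) = 14 + v)
s(G) = -136 (s(G) = 34*(-4) = -136)
s(L(13))/8496 = -136/8496 = -136*1/8496 = -17/1062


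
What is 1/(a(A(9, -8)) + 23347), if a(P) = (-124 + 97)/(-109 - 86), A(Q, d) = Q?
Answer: 65/1517564 ≈ 4.2832e-5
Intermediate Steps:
a(P) = 9/65 (a(P) = -27/(-195) = -27*(-1/195) = 9/65)
1/(a(A(9, -8)) + 23347) = 1/(9/65 + 23347) = 1/(1517564/65) = 65/1517564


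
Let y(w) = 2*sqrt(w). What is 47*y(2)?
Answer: 94*sqrt(2) ≈ 132.94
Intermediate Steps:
47*y(2) = 47*(2*sqrt(2)) = 94*sqrt(2)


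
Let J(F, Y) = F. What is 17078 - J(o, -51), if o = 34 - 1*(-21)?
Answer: 17023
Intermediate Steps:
o = 55 (o = 34 + 21 = 55)
17078 - J(o, -51) = 17078 - 1*55 = 17078 - 55 = 17023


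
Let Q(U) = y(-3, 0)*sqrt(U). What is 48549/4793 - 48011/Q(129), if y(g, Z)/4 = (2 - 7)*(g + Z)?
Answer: 48549/4793 - 48011*sqrt(129)/7740 ≈ -60.323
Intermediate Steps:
y(g, Z) = -20*Z - 20*g (y(g, Z) = 4*((2 - 7)*(g + Z)) = 4*(-5*(Z + g)) = 4*(-5*Z - 5*g) = -20*Z - 20*g)
Q(U) = 60*sqrt(U) (Q(U) = (-20*0 - 20*(-3))*sqrt(U) = (0 + 60)*sqrt(U) = 60*sqrt(U))
48549/4793 - 48011/Q(129) = 48549/4793 - 48011*sqrt(129)/7740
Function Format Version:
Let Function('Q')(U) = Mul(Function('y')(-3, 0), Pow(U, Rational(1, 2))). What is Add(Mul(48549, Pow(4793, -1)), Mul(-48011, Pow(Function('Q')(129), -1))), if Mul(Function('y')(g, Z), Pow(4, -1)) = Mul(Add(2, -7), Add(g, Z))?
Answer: Add(Rational(48549, 4793), Mul(Rational(-48011, 7740), Pow(129, Rational(1, 2)))) ≈ -60.323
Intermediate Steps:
Function('y')(g, Z) = Add(Mul(-20, Z), Mul(-20, g)) (Function('y')(g, Z) = Mul(4, Mul(Add(2, -7), Add(g, Z))) = Mul(4, Mul(-5, Add(Z, g))) = Mul(4, Add(Mul(-5, Z), Mul(-5, g))) = Add(Mul(-20, Z), Mul(-20, g)))
Function('Q')(U) = Mul(60, Pow(U, Rational(1, 2))) (Function('Q')(U) = Mul(Add(Mul(-20, 0), Mul(-20, -3)), Pow(U, Rational(1, 2))) = Mul(Add(0, 60), Pow(U, Rational(1, 2))) = Mul(60, Pow(U, Rational(1, 2))))
Add(Mul(48549, Pow(4793, -1)), Mul(-48011, Pow(Function('Q')(129), -1))) = Add(Mul(48549, Pow(4793, -1)), Mul(-48011, Pow(Mul(60, Pow(129, Rational(1, 2))), -1))) = Add(Mul(48549, Rational(1, 4793)), Mul(-48011, Mul(Rational(1, 7740), Pow(129, Rational(1, 2))))) = Add(Rational(48549, 4793), Mul(Rational(-48011, 7740), Pow(129, Rational(1, 2))))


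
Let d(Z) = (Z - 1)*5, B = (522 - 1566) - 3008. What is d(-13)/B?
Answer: 35/2026 ≈ 0.017275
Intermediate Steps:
B = -4052 (B = -1044 - 3008 = -4052)
d(Z) = -5 + 5*Z (d(Z) = (-1 + Z)*5 = -5 + 5*Z)
d(-13)/B = (-5 + 5*(-13))/(-4052) = (-5 - 65)*(-1/4052) = -70*(-1/4052) = 35/2026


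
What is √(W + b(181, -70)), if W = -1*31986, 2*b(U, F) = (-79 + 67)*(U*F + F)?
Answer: √44454 ≈ 210.84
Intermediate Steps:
b(U, F) = -6*F - 6*F*U (b(U, F) = ((-79 + 67)*(U*F + F))/2 = (-12*(F*U + F))/2 = (-12*(F + F*U))/2 = (-12*F - 12*F*U)/2 = -6*F - 6*F*U)
W = -31986
√(W + b(181, -70)) = √(-31986 - 6*(-70)*(1 + 181)) = √(-31986 - 6*(-70)*182) = √(-31986 + 76440) = √44454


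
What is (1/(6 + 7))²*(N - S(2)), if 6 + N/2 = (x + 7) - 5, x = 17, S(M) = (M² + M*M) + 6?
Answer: 12/169 ≈ 0.071006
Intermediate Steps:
S(M) = 6 + 2*M² (S(M) = (M² + M²) + 6 = 2*M² + 6 = 6 + 2*M²)
N = 26 (N = -12 + 2*((17 + 7) - 5) = -12 + 2*(24 - 5) = -12 + 2*19 = -12 + 38 = 26)
(1/(6 + 7))²*(N - S(2)) = (1/(6 + 7))²*(26 - (6 + 2*2²)) = (1/13)²*(26 - (6 + 2*4)) = (1/13)²*(26 - (6 + 8)) = (26 - 1*14)/169 = (26 - 14)/169 = (1/169)*12 = 12/169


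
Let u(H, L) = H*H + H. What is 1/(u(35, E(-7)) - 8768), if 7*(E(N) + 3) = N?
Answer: -1/7508 ≈ -0.00013319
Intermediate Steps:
E(N) = -3 + N/7
u(H, L) = H + H² (u(H, L) = H² + H = H + H²)
1/(u(35, E(-7)) - 8768) = 1/(35*(1 + 35) - 8768) = 1/(35*36 - 8768) = 1/(1260 - 8768) = 1/(-7508) = -1/7508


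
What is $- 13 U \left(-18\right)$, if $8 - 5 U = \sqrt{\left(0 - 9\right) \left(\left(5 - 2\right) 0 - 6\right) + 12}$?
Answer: $\frac{1872}{5} - \frac{234 \sqrt{66}}{5} \approx -5.805$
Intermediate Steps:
$U = \frac{8}{5} - \frac{\sqrt{66}}{5}$ ($U = \frac{8}{5} - \frac{\sqrt{\left(0 - 9\right) \left(\left(5 - 2\right) 0 - 6\right) + 12}}{5} = \frac{8}{5} - \frac{\sqrt{- 9 \left(3 \cdot 0 - 6\right) + 12}}{5} = \frac{8}{5} - \frac{\sqrt{- 9 \left(0 - 6\right) + 12}}{5} = \frac{8}{5} - \frac{\sqrt{\left(-9\right) \left(-6\right) + 12}}{5} = \frac{8}{5} - \frac{\sqrt{54 + 12}}{5} = \frac{8}{5} - \frac{\sqrt{66}}{5} \approx -0.024808$)
$- 13 U \left(-18\right) = - 13 \left(\frac{8}{5} - \frac{\sqrt{66}}{5}\right) \left(-18\right) = \left(- \frac{104}{5} + \frac{13 \sqrt{66}}{5}\right) \left(-18\right) = \frac{1872}{5} - \frac{234 \sqrt{66}}{5}$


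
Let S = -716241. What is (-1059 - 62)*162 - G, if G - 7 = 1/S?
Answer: -130075811768/716241 ≈ -1.8161e+5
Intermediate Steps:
G = 5013686/716241 (G = 7 + 1/(-716241) = 7 - 1/716241 = 5013686/716241 ≈ 7.0000)
(-1059 - 62)*162 - G = (-1059 - 62)*162 - 1*5013686/716241 = -1121*162 - 5013686/716241 = -181602 - 5013686/716241 = -130075811768/716241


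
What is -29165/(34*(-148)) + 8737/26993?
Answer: 831215429/135828776 ≈ 6.1196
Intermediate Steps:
-29165/(34*(-148)) + 8737/26993 = -29165/(-5032) + 8737*(1/26993) = -29165*(-1/5032) + 8737/26993 = 29165/5032 + 8737/26993 = 831215429/135828776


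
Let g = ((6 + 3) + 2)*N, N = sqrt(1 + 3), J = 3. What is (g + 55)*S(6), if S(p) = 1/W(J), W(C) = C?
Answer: 77/3 ≈ 25.667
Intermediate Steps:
N = 2 (N = sqrt(4) = 2)
g = 22 (g = ((6 + 3) + 2)*2 = (9 + 2)*2 = 11*2 = 22)
S(p) = 1/3
(g + 55)*S(6) = (22 + 55)*(1/3) = 77*(1/3) = 77/3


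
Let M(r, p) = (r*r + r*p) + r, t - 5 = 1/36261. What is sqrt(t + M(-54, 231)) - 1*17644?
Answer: -17644 + I*sqrt(1403540127354)/12087 ≈ -17644.0 + 98.015*I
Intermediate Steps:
t = 181306/36261 (t = 5 + 1/36261 = 181306/36261 ≈ 5.0000)
M(r, p) = r + r**2 + p*r (M(r, p) = (r**2 + p*r) + r = r + r**2 + p*r)
sqrt(t + M(-54, 231)) - 1*17644 = sqrt(181306/36261 - 54*(1 + 231 - 54)) - 1*17644 = sqrt(181306/36261 - 54*178) - 17644 = sqrt(181306/36261 - 9612) - 17644 = sqrt(-348359426/36261) - 17644 = I*sqrt(1403540127354)/12087 - 17644 = -17644 + I*sqrt(1403540127354)/12087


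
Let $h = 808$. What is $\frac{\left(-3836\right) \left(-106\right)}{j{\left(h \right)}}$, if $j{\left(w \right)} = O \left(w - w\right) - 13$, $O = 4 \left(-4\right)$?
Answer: $- \frac{406616}{13} \approx -31278.0$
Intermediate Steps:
$O = -16$
$j{\left(w \right)} = -13$ ($j{\left(w \right)} = - 16 \left(w - w\right) - 13 = \left(-16\right) 0 - 13 = 0 - 13 = -13$)
$\frac{\left(-3836\right) \left(-106\right)}{j{\left(h \right)}} = \frac{\left(-3836\right) \left(-106\right)}{-13} = 406616 \left(- \frac{1}{13}\right) = - \frac{406616}{13}$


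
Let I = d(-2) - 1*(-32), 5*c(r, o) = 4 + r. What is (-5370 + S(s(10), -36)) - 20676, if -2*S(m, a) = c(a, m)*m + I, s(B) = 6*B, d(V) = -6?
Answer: -25867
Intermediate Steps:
c(r, o) = 4/5 + r/5 (c(r, o) = (4 + r)/5 = 4/5 + r/5)
I = 26 (I = -6 - 1*(-32) = -6 + 32 = 26)
S(m, a) = -13 - m*(4/5 + a/5)/2 (S(m, a) = -((4/5 + a/5)*m + 26)/2 = -(m*(4/5 + a/5) + 26)/2 = -(26 + m*(4/5 + a/5))/2 = -13 - m*(4/5 + a/5)/2)
(-5370 + S(s(10), -36)) - 20676 = (-5370 + (-13 - 6*10*(4 - 36)/10)) - 20676 = (-5370 + (-13 - 1/10*60*(-32))) - 20676 = (-5370 + (-13 + 192)) - 20676 = (-5370 + 179) - 20676 = -5191 - 20676 = -25867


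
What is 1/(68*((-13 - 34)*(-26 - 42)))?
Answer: 1/217328 ≈ 4.6013e-6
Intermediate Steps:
1/(68*((-13 - 34)*(-26 - 42))) = 1/(68*(-47*(-68))) = 1/(68*3196) = 1/217328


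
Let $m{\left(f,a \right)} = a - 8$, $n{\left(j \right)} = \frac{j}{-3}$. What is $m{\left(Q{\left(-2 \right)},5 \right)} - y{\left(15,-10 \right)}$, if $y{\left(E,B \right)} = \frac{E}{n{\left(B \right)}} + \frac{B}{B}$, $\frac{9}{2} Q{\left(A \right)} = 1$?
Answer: $- \frac{17}{2} \approx -8.5$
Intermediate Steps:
$n{\left(j \right)} = - \frac{j}{3}$ ($n{\left(j \right)} = j \left(- \frac{1}{3}\right) = - \frac{j}{3}$)
$Q{\left(A \right)} = \frac{2}{9}$ ($Q{\left(A \right)} = \frac{2}{9} \cdot 1 = \frac{2}{9}$)
$y{\left(E,B \right)} = 1 - \frac{3 E}{B}$ ($y{\left(E,B \right)} = \frac{E}{\left(- \frac{1}{3}\right) B} + \frac{B}{B} = E \left(- \frac{3}{B}\right) + 1 = - \frac{3 E}{B} + 1 = 1 - \frac{3 E}{B}$)
$m{\left(f,a \right)} = -8 + a$ ($m{\left(f,a \right)} = a - 8 = -8 + a$)
$m{\left(Q{\left(-2 \right)},5 \right)} - y{\left(15,-10 \right)} = \left(-8 + 5\right) - \frac{-10 - 45}{-10} = -3 - - \frac{-10 - 45}{10} = -3 - \left(- \frac{1}{10}\right) \left(-55\right) = -3 - \frac{11}{2} = - \frac{17}{2}$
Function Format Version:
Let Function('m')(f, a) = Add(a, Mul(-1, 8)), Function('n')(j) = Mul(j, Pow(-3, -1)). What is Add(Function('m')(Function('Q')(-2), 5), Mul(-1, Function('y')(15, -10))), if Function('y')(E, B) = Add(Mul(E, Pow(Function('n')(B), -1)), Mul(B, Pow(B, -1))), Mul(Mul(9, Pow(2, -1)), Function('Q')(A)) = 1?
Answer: Rational(-17, 2) ≈ -8.5000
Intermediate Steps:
Function('n')(j) = Mul(Rational(-1, 3), j) (Function('n')(j) = Mul(j, Rational(-1, 3)) = Mul(Rational(-1, 3), j))
Function('Q')(A) = Rational(2, 9) (Function('Q')(A) = Mul(Rational(2, 9), 1) = Rational(2, 9))
Function('y')(E, B) = Add(1, Mul(-3, E, Pow(B, -1))) (Function('y')(E, B) = Add(Mul(E, Pow(Mul(Rational(-1, 3), B), -1)), Mul(B, Pow(B, -1))) = Add(Mul(E, Mul(-3, Pow(B, -1))), 1) = Add(Mul(-3, E, Pow(B, -1)), 1) = Add(1, Mul(-3, E, Pow(B, -1))))
Function('m')(f, a) = Add(-8, a) (Function('m')(f, a) = Add(a, -8) = Add(-8, a))
Add(Function('m')(Function('Q')(-2), 5), Mul(-1, Function('y')(15, -10))) = Add(Add(-8, 5), Mul(-1, Mul(Pow(-10, -1), Add(-10, Mul(-3, 15))))) = Add(-3, Mul(-1, Mul(Rational(-1, 10), Add(-10, -45)))) = Add(-3, Mul(-1, Mul(Rational(-1, 10), -55))) = Add(-3, Mul(-1, Rational(11, 2))) = Add(-3, Rational(-11, 2)) = Rational(-17, 2)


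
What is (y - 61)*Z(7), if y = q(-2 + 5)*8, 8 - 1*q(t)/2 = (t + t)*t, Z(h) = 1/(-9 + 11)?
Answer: -221/2 ≈ -110.50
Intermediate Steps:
Z(h) = 1/2
q(t) = 16 - 4*t**2 (q(t) = 16 - 2*(t + t)*t = 16 - 2*2*t*t = 16 - 4*t**2)
y = -160 (y = (16 - 4*(-2 + 5)**2)*8 = (16 - 4*3**2)*8 = (16 - 4*9)*8 = (16 - 36)*8 = -20*8 = -160)
(y - 61)*Z(7) = (-160 - 61)*(1/2) = -221*1/2 = -221/2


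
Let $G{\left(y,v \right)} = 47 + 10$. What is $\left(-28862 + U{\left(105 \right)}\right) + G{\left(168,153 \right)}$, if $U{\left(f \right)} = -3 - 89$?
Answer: $-28897$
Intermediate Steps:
$G{\left(y,v \right)} = 57$
$U{\left(f \right)} = -92$ ($U{\left(f \right)} = -3 - 89 = -92$)
$\left(-28862 + U{\left(105 \right)}\right) + G{\left(168,153 \right)} = \left(-28862 - 92\right) + 57 = -28954 + 57 = -28897$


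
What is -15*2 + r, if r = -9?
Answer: -39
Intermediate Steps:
-15*2 + r = -15*2 - 9 = -30 - 9 = -39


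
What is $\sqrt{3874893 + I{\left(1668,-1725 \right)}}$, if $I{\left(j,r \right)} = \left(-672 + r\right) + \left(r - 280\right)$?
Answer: $\sqrt{3870491} \approx 1967.4$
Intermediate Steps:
$I{\left(j,r \right)} = -952 + 2 r$ ($I{\left(j,r \right)} = \left(-672 + r\right) + \left(-280 + r\right) = -952 + 2 r$)
$\sqrt{3874893 + I{\left(1668,-1725 \right)}} = \sqrt{3874893 + \left(-952 + 2 \left(-1725\right)\right)} = \sqrt{3874893 - 4402} = \sqrt{3870491}$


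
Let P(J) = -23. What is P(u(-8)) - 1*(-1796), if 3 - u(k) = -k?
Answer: 1773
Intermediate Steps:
u(k) = 3 + k (u(k) = 3 - (-1)*k = 3 + k)
P(u(-8)) - 1*(-1796) = -23 - 1*(-1796) = -23 + 1796 = 1773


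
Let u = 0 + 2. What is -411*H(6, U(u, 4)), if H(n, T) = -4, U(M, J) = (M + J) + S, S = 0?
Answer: 1644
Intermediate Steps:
u = 2
U(M, J) = J + M (U(M, J) = (M + J) + 0 = (J + M) + 0 = J + M)
-411*H(6, U(u, 4)) = -411*(-4) = 1644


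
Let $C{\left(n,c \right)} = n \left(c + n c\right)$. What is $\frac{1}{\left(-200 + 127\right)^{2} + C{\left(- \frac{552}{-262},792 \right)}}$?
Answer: $\frac{17161}{180417913} \approx 9.5118 \cdot 10^{-5}$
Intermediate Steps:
$C{\left(n,c \right)} = n \left(c + c n\right)$
$\frac{1}{\left(-200 + 127\right)^{2} + C{\left(- \frac{552}{-262},792 \right)}} = \frac{1}{\left(-200 + 127\right)^{2} + 792 \left(- \frac{552}{-262}\right) \left(1 - \frac{552}{-262}\right)} = \frac{1}{\left(-73\right)^{2} + 792 \left(\left(-552\right) \left(- \frac{1}{262}\right)\right) \left(1 - - \frac{276}{131}\right)} = \frac{1}{5329 + 792 \cdot \frac{276}{131} \left(1 + \frac{276}{131}\right)} = \frac{1}{5329 + 792 \cdot \frac{276}{131} \cdot \frac{407}{131}} = \frac{1}{5329 + \frac{88966944}{17161}} = \frac{1}{\frac{180417913}{17161}} = \frac{17161}{180417913}$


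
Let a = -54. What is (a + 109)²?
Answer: 3025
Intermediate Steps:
(a + 109)² = (-54 + 109)² = 55² = 3025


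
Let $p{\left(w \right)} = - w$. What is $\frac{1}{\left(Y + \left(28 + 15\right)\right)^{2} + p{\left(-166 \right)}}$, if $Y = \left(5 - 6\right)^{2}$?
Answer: $\frac{1}{2102} \approx 0.00047574$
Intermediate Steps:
$Y = 1$ ($Y = \left(-1\right)^{2} = 1$)
$\frac{1}{\left(Y + \left(28 + 15\right)\right)^{2} + p{\left(-166 \right)}} = \frac{1}{\left(1 + \left(28 + 15\right)\right)^{2} - -166} = \frac{1}{\left(1 + 43\right)^{2} + 166} = \frac{1}{44^{2} + 166} = \frac{1}{1936 + 166} = \frac{1}{2102}$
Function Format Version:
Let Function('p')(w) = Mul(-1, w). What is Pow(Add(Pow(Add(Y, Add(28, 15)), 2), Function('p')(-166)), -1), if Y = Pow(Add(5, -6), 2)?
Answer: Rational(1, 2102) ≈ 0.00047574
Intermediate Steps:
Y = 1 (Y = Pow(-1, 2) = 1)
Pow(Add(Pow(Add(Y, Add(28, 15)), 2), Function('p')(-166)), -1) = Pow(Add(Pow(Add(1, Add(28, 15)), 2), Mul(-1, -166)), -1) = Pow(Add(Pow(Add(1, 43), 2), 166), -1) = Pow(Add(Pow(44, 2), 166), -1) = Pow(Add(1936, 166), -1) = Pow(2102, -1) = Rational(1, 2102)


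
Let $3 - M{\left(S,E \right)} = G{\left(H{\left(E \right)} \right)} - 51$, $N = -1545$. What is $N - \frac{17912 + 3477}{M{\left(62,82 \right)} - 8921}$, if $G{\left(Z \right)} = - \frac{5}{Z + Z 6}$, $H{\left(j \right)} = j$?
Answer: $- \frac{7851236599}{5089653} \approx -1542.6$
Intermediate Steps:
$G{\left(Z \right)} = - \frac{5}{7 Z}$ ($G{\left(Z \right)} = - \frac{5}{Z + 6 Z} = - \frac{5}{7 Z}$)
$M{\left(S,E \right)} = 54 + \frac{5}{7 E}$ ($M{\left(S,E \right)} = 3 - \left(- \frac{5}{7 E} - 51\right) = 3 - \left(-51 - \frac{5}{7 E}\right) = 3 + \left(51 + \frac{5}{7 E}\right) = 54 + \frac{5}{7 E}$)
$N - \frac{17912 + 3477}{M{\left(62,82 \right)} - 8921} = -1545 - \frac{17912 + 3477}{\left(54 + \frac{5}{7 \cdot 82}\right) - 8921} = -1545 - \frac{21389}{\left(54 + \frac{5}{7} \cdot \frac{1}{82}\right) - 8921} = -1545 - \frac{21389}{\left(54 + \frac{5}{574}\right) - 8921} = -1545 - \frac{21389}{\frac{31001}{574} - 8921} = -1545 - \frac{21389}{- \frac{5089653}{574}} = -1545 - 21389 \left(- \frac{574}{5089653}\right) = -1545 - - \frac{12277286}{5089653} = -1545 + \frac{12277286}{5089653} = - \frac{7851236599}{5089653}$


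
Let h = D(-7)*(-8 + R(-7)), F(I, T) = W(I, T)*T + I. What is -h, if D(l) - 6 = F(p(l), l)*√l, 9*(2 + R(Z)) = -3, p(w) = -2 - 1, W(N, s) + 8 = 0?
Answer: 62 + 1643*I*√7/3 ≈ 62.0 + 1449.0*I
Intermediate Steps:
W(N, s) = -8 (W(N, s) = -8 + 0 = -8)
p(w) = -3
R(Z) = -7/3 (R(Z) = -2 + (⅑)*(-3) = -2 - ⅓ = -7/3)
F(I, T) = I - 8*T (F(I, T) = -8*T + I = I - 8*T)
D(l) = 6 + √l*(-3 - 8*l) (D(l) = 6 + (-3 - 8*l)*√l = 6 + √l*(-3 - 8*l))
h = -62 - 1643*I*√7/3 (h = (6 - √(-7)*(3 + 8*(-7)))*(-8 - 7/3) = (6 - I*√7*(3 - 56))*(-31/3) = (6 - 1*I*√7*(-53))*(-31/3) = (6 + 53*I*√7)*(-31/3) = -62 - 1643*I*√7/3 ≈ -62.0 - 1449.0*I)
-h = -(-62 - 1643*I*√7/3) = 62 + 1643*I*√7/3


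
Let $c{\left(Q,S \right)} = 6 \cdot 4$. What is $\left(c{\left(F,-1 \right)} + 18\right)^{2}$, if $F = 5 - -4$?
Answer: $1764$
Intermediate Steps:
$F = 9$ ($F = 5 + 4 = 9$)
$c{\left(Q,S \right)} = 24$
$\left(c{\left(F,-1 \right)} + 18\right)^{2} = \left(24 + 18\right)^{2} = 42^{2} = 1764$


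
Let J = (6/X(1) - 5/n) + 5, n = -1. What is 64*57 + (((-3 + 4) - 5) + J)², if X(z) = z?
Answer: 3792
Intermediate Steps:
J = 16 (J = (6/1 - 5/(-1)) + 5 = (6*1 - 5*(-1)) + 5 = (6 + 5) + 5 = 11 + 5 = 16)
64*57 + (((-3 + 4) - 5) + J)² = 64*57 + (((-3 + 4) - 5) + 16)² = 3648 + ((1 - 5) + 16)² = 3648 + (-4 + 16)² = 3648 + 12² = 3648 + 144 = 3792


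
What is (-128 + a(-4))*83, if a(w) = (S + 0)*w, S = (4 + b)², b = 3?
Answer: -26892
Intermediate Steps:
S = 49 (S = (4 + 3)² = 7² = 49)
a(w) = 49*w (a(w) = (49 + 0)*w = 49*w)
(-128 + a(-4))*83 = (-128 + 49*(-4))*83 = (-128 - 196)*83 = -324*83 = -26892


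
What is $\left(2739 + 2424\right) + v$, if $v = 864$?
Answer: $6027$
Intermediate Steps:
$\left(2739 + 2424\right) + v = \left(2739 + 2424\right) + 864 = 5163 + 864 = 6027$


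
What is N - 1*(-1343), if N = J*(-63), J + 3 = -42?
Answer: 4178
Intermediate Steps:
J = -45 (J = -3 - 42 = -45)
N = 2835 (N = -45*(-63) = 2835)
N - 1*(-1343) = 2835 - 1*(-1343) = 2835 + 1343 = 4178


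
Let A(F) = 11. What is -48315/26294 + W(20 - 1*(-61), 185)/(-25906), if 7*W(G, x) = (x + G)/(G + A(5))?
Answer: -28788162763/15666964372 ≈ -1.8375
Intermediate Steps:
W(G, x) = (G + x)/(7*(11 + G)) (W(G, x) = ((x + G)/(G + 11))/7 = ((G + x)/(11 + G))/7 = (G + x)/(7*(11 + G)))
-48315/26294 + W(20 - 1*(-61), 185)/(-25906) = -48315/26294 + (((20 - 1*(-61)) + 185)/(7*(11 + (20 - 1*(-61)))))/(-25906) = -48315*1/26294 + (((20 + 61) + 185)/(7*(11 + (20 + 61))))*(-1/25906) = -48315/26294 + ((81 + 185)/(7*(11 + 81)))*(-1/25906) = -48315/26294 + ((⅐)*266/92)*(-1/25906) = -48315/26294 + ((⅐)*(1/92)*266)*(-1/25906) = -48315/26294 + (19/46)*(-1/25906) = -48315/26294 - 19/1191676 = -28788162763/15666964372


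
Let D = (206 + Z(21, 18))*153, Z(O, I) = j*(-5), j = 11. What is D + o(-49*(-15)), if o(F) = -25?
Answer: 23078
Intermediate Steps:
Z(O, I) = -55 (Z(O, I) = 11*(-5) = -55)
D = 23103 (D = (206 - 55)*153 = 151*153 = 23103)
D + o(-49*(-15)) = 23103 - 25 = 23078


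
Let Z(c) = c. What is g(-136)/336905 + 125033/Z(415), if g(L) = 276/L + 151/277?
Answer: 79345222700257/263356617070 ≈ 301.28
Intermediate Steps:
g(L) = 151/277 + 276/L (g(L) = 276/L + 151*(1/277) = 276/L + 151/277 = 151/277 + 276/L)
g(-136)/336905 + 125033/Z(415) = (151/277 + 276/(-136))/336905 + 125033/415 = (151/277 + 276*(-1/136))*(1/336905) + 125033*(1/415) = (151/277 - 69/34)*(1/336905) + 125033/415 = -13979/9418*1/336905 + 125033/415 = -13979/3172971290 + 125033/415 = 79345222700257/263356617070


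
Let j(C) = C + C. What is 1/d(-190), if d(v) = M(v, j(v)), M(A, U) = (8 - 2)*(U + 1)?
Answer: -1/2274 ≈ -0.00043975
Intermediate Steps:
j(C) = 2*C
M(A, U) = 6 + 6*U (M(A, U) = 6*(1 + U) = 6 + 6*U)
d(v) = 6 + 12*v (d(v) = 6 + 6*(2*v) = 6 + 12*v)
1/d(-190) = 1/(6 + 12*(-190)) = 1/(6 - 2280) = 1/(-2274) = -1/2274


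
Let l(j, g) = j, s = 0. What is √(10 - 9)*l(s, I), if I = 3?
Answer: 0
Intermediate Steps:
√(10 - 9)*l(s, I) = √(10 - 9)*0 = √1*0 = 1*0 = 0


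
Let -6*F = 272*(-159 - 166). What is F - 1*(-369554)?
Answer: 1152862/3 ≈ 3.8429e+5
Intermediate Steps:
F = 44200/3 (F = -136*(-159 - 166)/3 = -136*(-325)/3 = -1/6*(-88400) = 44200/3 ≈ 14733.)
F - 1*(-369554) = 44200/3 - 1*(-369554) = 44200/3 + 369554 = 1152862/3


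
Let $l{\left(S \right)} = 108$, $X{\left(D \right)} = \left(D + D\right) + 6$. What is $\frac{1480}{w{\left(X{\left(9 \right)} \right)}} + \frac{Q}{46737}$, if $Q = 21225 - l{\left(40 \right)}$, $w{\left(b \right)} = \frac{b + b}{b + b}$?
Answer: $\frac{23063959}{15579} \approx 1480.5$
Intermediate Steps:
$X{\left(D \right)} = 6 + 2 D$ ($X{\left(D \right)} = 2 D + 6 = 6 + 2 D$)
$w{\left(b \right)} = 1$ ($w{\left(b \right)} = \frac{2 b}{2 b} = 2 b \frac{1}{2 b} = 1$)
$Q = 21117$ ($Q = 21225 - 108 = 21117$)
$\frac{1480}{w{\left(X{\left(9 \right)} \right)}} + \frac{Q}{46737} = \frac{1480}{1} + \frac{21117}{46737} = 1480 \cdot 1 + 21117 \cdot \frac{1}{46737} = 1480 + \frac{7039}{15579} = \frac{23063959}{15579}$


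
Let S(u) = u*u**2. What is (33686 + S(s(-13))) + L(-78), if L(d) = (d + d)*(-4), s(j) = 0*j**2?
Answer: 34310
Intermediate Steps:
s(j) = 0
L(d) = -8*d (L(d) = (2*d)*(-4) = -8*d)
S(u) = u**3
(33686 + S(s(-13))) + L(-78) = (33686 + 0**3) - 8*(-78) = (33686 + 0) + 624 = 33686 + 624 = 34310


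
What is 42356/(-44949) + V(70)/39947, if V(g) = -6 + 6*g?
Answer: -1673386246/1795577703 ≈ -0.93195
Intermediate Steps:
42356/(-44949) + V(70)/39947 = 42356/(-44949) + (-6 + 6*70)/39947 = 42356*(-1/44949) + (-6 + 420)*(1/39947) = -42356/44949 + 414*(1/39947) = -42356/44949 + 414/39947 = -1673386246/1795577703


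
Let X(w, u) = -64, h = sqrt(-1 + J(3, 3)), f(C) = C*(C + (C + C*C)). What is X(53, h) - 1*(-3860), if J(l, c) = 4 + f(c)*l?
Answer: 3796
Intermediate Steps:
f(C) = C*(C**2 + 2*C) (f(C) = C*(C + (C + C**2)) = C*(C**2 + 2*C))
J(l, c) = 4 + l*c**2*(2 + c) (J(l, c) = 4 + (c**2*(2 + c))*l = 4 + l*c**2*(2 + c))
h = sqrt(138) (h = sqrt(-1 + (4 + 3*3**2*(2 + 3))) = sqrt(-1 + (4 + 3*9*5)) = sqrt(-1 + (4 + 135)) = sqrt(-1 + 139) = sqrt(138) ≈ 11.747)
X(53, h) - 1*(-3860) = -64 - 1*(-3860) = -64 + 3860 = 3796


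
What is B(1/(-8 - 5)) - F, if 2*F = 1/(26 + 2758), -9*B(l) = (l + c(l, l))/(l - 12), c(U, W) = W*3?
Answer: -7895/2622528 ≈ -0.0030105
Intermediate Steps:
c(U, W) = 3*W
B(l) = -4*l/(9*(-12 + l)) (B(l) = -(l + 3*l)/(9*(l - 12)) = -4*l/(9*(-12 + l)))
F = 1/5568 (F = 1/(2*(26 + 2758)) = (1/2)/2784 = (1/2)*(1/2784) = 1/5568 ≈ 0.00017960)
B(1/(-8 - 5)) - F = -4/((-8 - 5)*(-108 + 9/(-8 - 5))) - 1*1/5568 = -4/(-13*(-108 + 9/(-13))) - 1/5568 = -4*(-1/13)/(-108 + 9*(-1/13)) - 1/5568 = -4*(-1/13)/(-108 - 9/13) - 1/5568 = -4*(-1/13)/(-1413/13) - 1/5568 = -4*(-1/13)*(-13/1413) - 1/5568 = -4/1413 - 1/5568 = -7895/2622528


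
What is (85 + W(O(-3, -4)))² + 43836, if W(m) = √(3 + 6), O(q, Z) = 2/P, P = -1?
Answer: 51580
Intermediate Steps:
O(q, Z) = -2 (O(q, Z) = 2/(-1) = 2*(-1) = -2)
W(m) = 3 (W(m) = √9 = 3)
(85 + W(O(-3, -4)))² + 43836 = (85 + 3)² + 43836 = 88² + 43836 = 7744 + 43836 = 51580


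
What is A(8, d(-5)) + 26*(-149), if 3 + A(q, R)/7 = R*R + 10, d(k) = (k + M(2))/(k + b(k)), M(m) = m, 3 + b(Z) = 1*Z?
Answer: -646362/169 ≈ -3824.6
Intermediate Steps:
b(Z) = -3 + Z (b(Z) = -3 + 1*Z = -3 + Z)
d(k) = (2 + k)/(-3 + 2*k) (d(k) = (k + 2)/(k + (-3 + k)) = (2 + k)/(-3 + 2*k))
A(q, R) = 49 + 7*R**2 (A(q, R) = -21 + 7*(R*R + 10) = -21 + 7*(R**2 + 10) = -21 + 7*(10 + R**2) = -21 + (70 + 7*R**2) = 49 + 7*R**2)
A(8, d(-5)) + 26*(-149) = (49 + 7*((2 - 5)/(-3 + 2*(-5)))**2) + 26*(-149) = (49 + 7*(-3/(-3 - 10))**2) - 3874 = (49 + 7*(-3/(-13))**2) - 3874 = (49 + 7*(-1/13*(-3))**2) - 3874 = (49 + 7*(3/13)**2) - 3874 = (49 + 7*(9/169)) - 3874 = (49 + 63/169) - 3874 = 8344/169 - 3874 = -646362/169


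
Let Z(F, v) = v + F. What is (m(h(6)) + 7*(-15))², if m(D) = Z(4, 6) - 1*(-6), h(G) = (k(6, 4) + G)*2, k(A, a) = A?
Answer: 7921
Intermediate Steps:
h(G) = 12 + 2*G (h(G) = (6 + G)*2 = 12 + 2*G)
Z(F, v) = F + v
m(D) = 16 (m(D) = (4 + 6) - 1*(-6) = 10 + 6 = 16)
(m(h(6)) + 7*(-15))² = (16 + 7*(-15))² = (16 - 105)² = (-89)² = 7921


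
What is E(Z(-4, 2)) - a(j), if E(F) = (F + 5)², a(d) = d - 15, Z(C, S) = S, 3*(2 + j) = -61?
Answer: 259/3 ≈ 86.333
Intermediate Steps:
j = -67/3 (j = -2 + (⅓)*(-61) = -2 - 61/3 = -67/3 ≈ -22.333)
a(d) = -15 + d
E(F) = (5 + F)²
E(Z(-4, 2)) - a(j) = (5 + 2)² - (-15 - 67/3) = 7² - 1*(-112/3) = 49 + 112/3 = 259/3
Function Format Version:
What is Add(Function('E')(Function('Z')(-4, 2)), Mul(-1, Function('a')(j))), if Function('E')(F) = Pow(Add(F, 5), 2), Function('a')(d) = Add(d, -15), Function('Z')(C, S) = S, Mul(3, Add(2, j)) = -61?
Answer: Rational(259, 3) ≈ 86.333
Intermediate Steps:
j = Rational(-67, 3) (j = Add(-2, Mul(Rational(1, 3), -61)) = Add(-2, Rational(-61, 3)) = Rational(-67, 3) ≈ -22.333)
Function('a')(d) = Add(-15, d)
Function('E')(F) = Pow(Add(5, F), 2)
Add(Function('E')(Function('Z')(-4, 2)), Mul(-1, Function('a')(j))) = Add(Pow(Add(5, 2), 2), Mul(-1, Add(-15, Rational(-67, 3)))) = Add(Pow(7, 2), Mul(-1, Rational(-112, 3))) = Add(49, Rational(112, 3)) = Rational(259, 3)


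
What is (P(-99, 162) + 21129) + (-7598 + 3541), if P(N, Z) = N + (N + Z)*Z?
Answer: 27179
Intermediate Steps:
P(N, Z) = N + Z*(N + Z)
(P(-99, 162) + 21129) + (-7598 + 3541) = ((-99 + 162² - 99*162) + 21129) + (-7598 + 3541) = ((-99 + 26244 - 16038) + 21129) - 4057 = (10107 + 21129) - 4057 = 31236 - 4057 = 27179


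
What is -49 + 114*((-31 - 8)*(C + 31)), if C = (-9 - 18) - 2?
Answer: -8941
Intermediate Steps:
C = -29 (C = -27 - 2 = -29)
-49 + 114*((-31 - 8)*(C + 31)) = -49 + 114*((-31 - 8)*(-29 + 31)) = -49 + 114*(-39*2) = -49 + 114*(-78) = -49 - 8892 = -8941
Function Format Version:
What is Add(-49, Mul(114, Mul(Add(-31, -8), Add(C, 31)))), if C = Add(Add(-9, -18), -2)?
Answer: -8941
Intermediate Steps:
C = -29 (C = Add(-27, -2) = -29)
Add(-49, Mul(114, Mul(Add(-31, -8), Add(C, 31)))) = Add(-49, Mul(114, Mul(Add(-31, -8), Add(-29, 31)))) = Add(-49, Mul(114, Mul(-39, 2))) = Add(-49, Mul(114, -78)) = Add(-49, -8892) = -8941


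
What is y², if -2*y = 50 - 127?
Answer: 5929/4 ≈ 1482.3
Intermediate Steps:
y = 77/2 (y = -(50 - 127)/2 = -½*(-77) = 77/2 ≈ 38.500)
y² = (77/2)² = 5929/4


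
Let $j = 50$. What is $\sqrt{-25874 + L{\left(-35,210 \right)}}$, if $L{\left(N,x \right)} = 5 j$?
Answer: $2 i \sqrt{6406} \approx 160.07 i$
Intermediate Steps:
$L{\left(N,x \right)} = 250$ ($L{\left(N,x \right)} = 5 \cdot 50 = 250$)
$\sqrt{-25874 + L{\left(-35,210 \right)}} = \sqrt{-25874 + 250} = \sqrt{-25624} = 2 i \sqrt{6406}$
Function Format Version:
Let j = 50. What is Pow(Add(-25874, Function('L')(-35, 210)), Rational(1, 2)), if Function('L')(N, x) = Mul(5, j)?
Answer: Mul(2, I, Pow(6406, Rational(1, 2))) ≈ Mul(160.07, I)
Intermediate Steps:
Function('L')(N, x) = 250 (Function('L')(N, x) = Mul(5, 50) = 250)
Pow(Add(-25874, Function('L')(-35, 210)), Rational(1, 2)) = Pow(Add(-25874, 250), Rational(1, 2)) = Pow(-25624, Rational(1, 2)) = Mul(2, I, Pow(6406, Rational(1, 2)))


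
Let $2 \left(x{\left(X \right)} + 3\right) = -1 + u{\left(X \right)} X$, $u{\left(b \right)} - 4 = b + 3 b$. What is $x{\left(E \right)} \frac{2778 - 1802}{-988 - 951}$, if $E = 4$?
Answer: $- \frac{35624}{1939} \approx -18.372$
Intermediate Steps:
$u{\left(b \right)} = 4 + 4 b$ ($u{\left(b \right)} = 4 + \left(b + 3 b\right) = 4 + 4 b$)
$x{\left(X \right)} = - \frac{7}{2} + \frac{X \left(4 + 4 X\right)}{2}$ ($x{\left(X \right)} = -3 + \frac{-1 + \left(4 + 4 X\right) X}{2} = -3 + \frac{-1 + X \left(4 + 4 X\right)}{2} = -3 + \left(- \frac{1}{2} + \frac{X \left(4 + 4 X\right)}{2}\right) = - \frac{7}{2} + \frac{X \left(4 + 4 X\right)}{2}$)
$x{\left(E \right)} \frac{2778 - 1802}{-988 - 951} = \left(- \frac{7}{2} + 2 \cdot 4 \left(1 + 4\right)\right) \frac{2778 - 1802}{-988 - 951} = \left(- \frac{7}{2} + 2 \cdot 4 \cdot 5\right) \frac{976}{-1939} = \left(- \frac{7}{2} + 40\right) 976 \left(- \frac{1}{1939}\right) = \frac{73}{2} \left(- \frac{976}{1939}\right) = - \frac{35624}{1939}$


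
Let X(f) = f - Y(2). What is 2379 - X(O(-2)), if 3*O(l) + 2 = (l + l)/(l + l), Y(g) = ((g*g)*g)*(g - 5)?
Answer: 7066/3 ≈ 2355.3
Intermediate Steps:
Y(g) = g³*(-5 + g) (Y(g) = (g²*g)*(-5 + g) = g³*(-5 + g))
O(l) = -⅓ (O(l) = -⅔ + ((l + l)/(l + l))/3 = -⅔ + ((2*l)/((2*l)))/3 = -⅔ + ((2*l)*(1/(2*l)))/3 = -⅔ + (⅓)*1 = -⅔ + ⅓ = -⅓)
X(f) = 24 + f (X(f) = f - 2³*(-5 + 2) = f - 8*(-3) = f - 1*(-24) = f + 24 = 24 + f)
2379 - X(O(-2)) = 2379 - (24 - ⅓) = 2379 - 1*71/3 = 2379 - 71/3 = 7066/3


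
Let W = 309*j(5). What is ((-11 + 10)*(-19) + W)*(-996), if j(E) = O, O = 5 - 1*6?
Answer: 288840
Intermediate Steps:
O = -1 (O = 5 - 6 = -1)
j(E) = -1
W = -309 (W = 309*(-1) = -309)
((-11 + 10)*(-19) + W)*(-996) = ((-11 + 10)*(-19) - 309)*(-996) = (-1*(-19) - 309)*(-996) = (19 - 309)*(-996) = -290*(-996) = 288840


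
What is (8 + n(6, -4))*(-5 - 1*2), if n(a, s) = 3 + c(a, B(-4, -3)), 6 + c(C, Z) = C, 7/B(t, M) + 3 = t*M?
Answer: -77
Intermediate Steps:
B(t, M) = 7/(-3 + M*t) (B(t, M) = 7/(-3 + t*M) = 7/(-3 + M*t))
c(C, Z) = -6 + C
n(a, s) = -3 + a (n(a, s) = 3 + (-6 + a) = -3 + a)
(8 + n(6, -4))*(-5 - 1*2) = (8 + (-3 + 6))*(-5 - 1*2) = (8 + 3)*(-5 - 2) = 11*(-7) = -77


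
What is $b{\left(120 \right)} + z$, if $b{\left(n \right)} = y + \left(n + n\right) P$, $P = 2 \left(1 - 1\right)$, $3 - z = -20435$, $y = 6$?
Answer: $20444$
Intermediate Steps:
$z = 20438$ ($z = 3 - -20435 = 3 + 20435 = 20438$)
$P = 0$ ($P = 2 \cdot 0 = 0$)
$b{\left(n \right)} = 6$ ($b{\left(n \right)} = 6 + \left(n + n\right) 0 = 6 + 2 n 0 = 6 + 0 = 6$)
$b{\left(120 \right)} + z = 6 + 20438 = 20444$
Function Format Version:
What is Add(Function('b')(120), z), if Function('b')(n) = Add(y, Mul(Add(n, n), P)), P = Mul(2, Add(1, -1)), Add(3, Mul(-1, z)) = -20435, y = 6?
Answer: 20444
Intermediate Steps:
z = 20438 (z = Add(3, Mul(-1, -20435)) = Add(3, 20435) = 20438)
P = 0 (P = Mul(2, 0) = 0)
Function('b')(n) = 6 (Function('b')(n) = Add(6, Mul(Add(n, n), 0)) = Add(6, Mul(Mul(2, n), 0)) = Add(6, 0) = 6)
Add(Function('b')(120), z) = Add(6, 20438) = 20444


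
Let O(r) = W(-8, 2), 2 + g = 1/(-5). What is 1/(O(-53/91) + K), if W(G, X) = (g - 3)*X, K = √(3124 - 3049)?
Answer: -260/829 - 125*√3/829 ≈ -0.57480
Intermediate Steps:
g = -11/5 (g = -2 + 1/(-5) = -2 + 1*(-⅕) = -2 - ⅕ = -11/5 ≈ -2.2000)
K = 5*√3 (K = √75 = 5*√3 ≈ 8.6602)
W(G, X) = -26*X/5 (W(G, X) = (-11/5 - 3)*X = -26*X/5)
O(r) = -52/5 (O(r) = -26/5*2 = -52/5)
1/(O(-53/91) + K) = 1/(-52/5 + 5*√3)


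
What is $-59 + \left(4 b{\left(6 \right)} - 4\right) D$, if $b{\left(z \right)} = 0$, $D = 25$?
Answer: $-159$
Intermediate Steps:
$-59 + \left(4 b{\left(6 \right)} - 4\right) D = -59 + \left(4 \cdot 0 - 4\right) 25 = -59 + \left(0 - 4\right) 25 = -59 - 100 = -159$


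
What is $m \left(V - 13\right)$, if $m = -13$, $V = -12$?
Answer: $325$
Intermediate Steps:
$m \left(V - 13\right) = - 13 \left(-12 - 13\right) = \left(-13\right) \left(-25\right) = 325$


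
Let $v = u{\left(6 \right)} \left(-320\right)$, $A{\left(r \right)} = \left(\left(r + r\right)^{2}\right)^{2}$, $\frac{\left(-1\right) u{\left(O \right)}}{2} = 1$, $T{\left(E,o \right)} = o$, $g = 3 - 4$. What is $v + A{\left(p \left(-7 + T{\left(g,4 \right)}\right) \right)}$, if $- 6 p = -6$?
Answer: $1936$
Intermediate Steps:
$p = 1$ ($p = \left(- \frac{1}{6}\right) \left(-6\right) = 1$)
$g = -1$ ($g = 3 - 4 = -1$)
$u{\left(O \right)} = -2$ ($u{\left(O \right)} = \left(-2\right) 1 = -2$)
$A{\left(r \right)} = 16 r^{4}$ ($A{\left(r \right)} = \left(\left(2 r\right)^{2}\right)^{2} = \left(4 r^{2}\right)^{2} = 16 r^{4}$)
$v = 640$ ($v = \left(-2\right) \left(-320\right) = 640$)
$v + A{\left(p \left(-7 + T{\left(g,4 \right)}\right) \right)} = 640 + 16 \left(1 \left(-7 + 4\right)\right)^{4} = 640 + 16 \left(1 \left(-3\right)\right)^{4} = 640 + 16 \left(-3\right)^{4} = 640 + 16 \cdot 81 = 640 + 1296 = 1936$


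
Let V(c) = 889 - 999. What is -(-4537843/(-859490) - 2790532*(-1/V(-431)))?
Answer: 47958703719/1890878 ≈ 25363.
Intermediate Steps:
V(c) = -110
-(-4537843/(-859490) - 2790532*(-1/V(-431))) = -(-4537843/(-859490) - 2790532/((-1*(-110)))) = -(-4537843*(-1/859490) - 2790532/110) = -(4537843/859490 - 2790532*1/110) = -(4537843/859490 - 1395266/55) = -1*(-47958703719/1890878) = 47958703719/1890878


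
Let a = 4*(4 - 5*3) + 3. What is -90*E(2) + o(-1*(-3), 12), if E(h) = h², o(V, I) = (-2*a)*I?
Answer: 624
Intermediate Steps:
a = -41 (a = 4*(4 - 15) + 3 = 4*(-11) + 3 = -44 + 3 = -41)
o(V, I) = 82*I (o(V, I) = (-2*(-41))*I = 82*I)
-90*E(2) + o(-1*(-3), 12) = -90*2² + 82*12 = -90*4 + 984 = -360 + 984 = 624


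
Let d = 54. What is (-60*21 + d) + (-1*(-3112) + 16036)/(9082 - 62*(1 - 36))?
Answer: -3387691/2813 ≈ -1204.3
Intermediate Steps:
(-60*21 + d) + (-1*(-3112) + 16036)/(9082 - 62*(1 - 36)) = (-60*21 + 54) + (-1*(-3112) + 16036)/(9082 - 62*(1 - 36)) = (-1260 + 54) + (3112 + 16036)/(9082 - 62*(-35)) = -1206 + 19148/(9082 + 2170) = -1206 + 19148/11252 = -1206 + 19148*(1/11252) = -1206 + 4787/2813 = -3387691/2813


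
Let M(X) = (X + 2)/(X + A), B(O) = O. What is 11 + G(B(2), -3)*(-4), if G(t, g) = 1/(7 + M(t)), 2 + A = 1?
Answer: 117/11 ≈ 10.636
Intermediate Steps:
A = -1 (A = -2 + 1 = -1)
M(X) = (2 + X)/(-1 + X) (M(X) = (X + 2)/(X - 1) = (2 + X)/(-1 + X))
G(t, g) = 1/(7 + (2 + t)/(-1 + t))
11 + G(B(2), -3)*(-4) = 11 + ((-1 + 2)/(-5 + 8*2))*(-4) = 11 + (1/(-5 + 16))*(-4) = 11 + (1/11)*(-4) = 11 - 4/11 = 117/11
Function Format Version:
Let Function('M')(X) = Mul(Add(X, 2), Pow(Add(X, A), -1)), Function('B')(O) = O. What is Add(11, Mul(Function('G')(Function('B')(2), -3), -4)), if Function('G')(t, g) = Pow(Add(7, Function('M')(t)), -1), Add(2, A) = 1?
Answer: Rational(117, 11) ≈ 10.636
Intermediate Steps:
A = -1 (A = Add(-2, 1) = -1)
Function('M')(X) = Mul(Pow(Add(-1, X), -1), Add(2, X)) (Function('M')(X) = Mul(Add(X, 2), Pow(Add(X, -1), -1)) = Mul(Add(2, X), Pow(Add(-1, X), -1)) = Mul(Pow(Add(-1, X), -1), Add(2, X)))
Function('G')(t, g) = Pow(Add(7, Mul(Pow(Add(-1, t), -1), Add(2, t))), -1)
Add(11, Mul(Function('G')(Function('B')(2), -3), -4)) = Add(11, Mul(Mul(Pow(Add(-5, Mul(8, 2)), -1), Add(-1, 2)), -4)) = Add(11, Mul(Mul(Pow(Add(-5, 16), -1), 1), -4)) = Add(11, Mul(Mul(Pow(11, -1), 1), -4)) = Add(11, Mul(Mul(Rational(1, 11), 1), -4)) = Add(11, Mul(Rational(1, 11), -4)) = Add(11, Rational(-4, 11)) = Rational(117, 11)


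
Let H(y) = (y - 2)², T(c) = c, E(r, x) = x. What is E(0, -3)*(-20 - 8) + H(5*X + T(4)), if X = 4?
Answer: 568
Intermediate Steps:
H(y) = (-2 + y)²
E(0, -3)*(-20 - 8) + H(5*X + T(4)) = -3*(-20 - 8) + (-2 + (5*4 + 4))² = -3*(-28) + (-2 + (20 + 4))² = 84 + (-2 + 24)² = 84 + 22² = 84 + 484 = 568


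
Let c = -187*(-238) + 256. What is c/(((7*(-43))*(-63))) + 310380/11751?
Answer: 2137244734/74278071 ≈ 28.774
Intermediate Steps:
c = 44762 (c = 44506 + 256 = 44762)
c/(((7*(-43))*(-63))) + 310380/11751 = 44762/(((7*(-43))*(-63))) + 310380/11751 = 44762/((-301*(-63))) + 310380*(1/11751) = 44762/18963 + 103460/3917 = 2137244734/74278071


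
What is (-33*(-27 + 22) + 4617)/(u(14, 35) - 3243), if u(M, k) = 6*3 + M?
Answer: -4782/3211 ≈ -1.4893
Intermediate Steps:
u(M, k) = 18 + M
(-33*(-27 + 22) + 4617)/(u(14, 35) - 3243) = (-33*(-27 + 22) + 4617)/((18 + 14) - 3243) = (-33*(-5) + 4617)/(32 - 3243) = (165 + 4617)/(-3211) = 4782*(-1/3211) = -4782/3211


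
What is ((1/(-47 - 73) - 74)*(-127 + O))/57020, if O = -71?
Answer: 293073/1140400 ≈ 0.25699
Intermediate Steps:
((1/(-47 - 73) - 74)*(-127 + O))/57020 = ((1/(-47 - 73) - 74)*(-127 - 71))/57020 = ((1/(-120) - 74)*(-198))*(1/57020) = ((-1/120 - 74)*(-198))*(1/57020) = -8881/120*(-198)*(1/57020) = (293073/20)*(1/57020) = 293073/1140400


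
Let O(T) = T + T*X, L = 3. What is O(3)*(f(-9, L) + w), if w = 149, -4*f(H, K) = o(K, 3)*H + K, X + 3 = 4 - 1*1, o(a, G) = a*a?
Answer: 1011/2 ≈ 505.50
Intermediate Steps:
o(a, G) = a²
X = 0 (X = -3 + (4 - 1*1) = -3 + (4 - 1) = -3 + 3 = 0)
O(T) = T (O(T) = T + T*0 = T + 0 = T)
f(H, K) = -K/4 - H*K²/4 (f(H, K) = -(K²*H + K)/4 = -(H*K² + K)/4 = -(K + H*K²)/4 = -K/4 - H*K²/4)
O(3)*(f(-9, L) + w) = 3*((¼)*3*(-1 - 1*(-9)*3) + 149) = 3*((¼)*3*(-1 + 27) + 149) = 3*((¼)*3*26 + 149) = 3*(39/2 + 149) = 3*(337/2) = 1011/2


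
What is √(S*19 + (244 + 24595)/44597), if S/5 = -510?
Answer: I*√96360729471167/44597 ≈ 220.11*I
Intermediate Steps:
S = -2550 (S = 5*(-510) = -2550)
√(S*19 + (244 + 24595)/44597) = √(-2550*19 + (244 + 24595)/44597) = √(-48450 + 24839*(1/44597)) = √(-48450 + 24839/44597) = √(-2160699811/44597) = I*√96360729471167/44597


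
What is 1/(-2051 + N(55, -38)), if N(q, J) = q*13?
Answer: -1/1336 ≈ -0.00074850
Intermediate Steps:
N(q, J) = 13*q
1/(-2051 + N(55, -38)) = 1/(-2051 + 13*55) = 1/(-2051 + 715) = 1/(-1336) = -1/1336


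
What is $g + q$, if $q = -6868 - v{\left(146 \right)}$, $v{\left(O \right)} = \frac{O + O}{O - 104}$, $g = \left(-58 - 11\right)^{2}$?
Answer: $- \frac{44393}{21} \approx -2114.0$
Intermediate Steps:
$g = 4761$ ($g = \left(-69\right)^{2} = 4761$)
$v{\left(O \right)} = \frac{2 O}{-104 + O}$
$q = - \frac{144374}{21}$ ($q = -6868 - 2 \cdot 146 \frac{1}{-104 + 146} = -6868 - 2 \cdot 146 \cdot \frac{1}{42} = -6868 - \frac{146}{21} = - \frac{144374}{21} \approx -6875.0$)
$g + q = 4761 - \frac{144374}{21} = - \frac{44393}{21}$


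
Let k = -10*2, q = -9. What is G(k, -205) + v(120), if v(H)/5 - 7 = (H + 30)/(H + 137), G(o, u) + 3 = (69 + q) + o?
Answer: 19254/257 ≈ 74.918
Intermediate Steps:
k = -20
G(o, u) = 57 + o (G(o, u) = -3 + ((69 - 9) + o) = -3 + (60 + o) = 57 + o)
v(H) = 35 + 5*(30 + H)/(137 + H) (v(H) = 35 + 5*((H + 30)/(H + 137)) = 35 + 5*((30 + H)/(137 + H)) = 35 + 5*(30 + H)/(137 + H))
G(k, -205) + v(120) = (57 - 20) + 5*(989 + 8*120)/(137 + 120) = 37 + 5*(989 + 960)/257 = 37 + 5*(1/257)*1949 = 37 + 9745/257 = 19254/257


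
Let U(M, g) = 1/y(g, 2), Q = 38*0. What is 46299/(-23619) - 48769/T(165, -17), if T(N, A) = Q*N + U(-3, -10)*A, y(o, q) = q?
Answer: 767654313/133841 ≈ 5735.6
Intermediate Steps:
Q = 0
U(M, g) = ½ (U(M, g) = 1/2 = ½)
T(N, A) = A/2 (T(N, A) = 0*N + A/2 = 0 + A/2 = A/2)
46299/(-23619) - 48769/T(165, -17) = 46299/(-23619) - 48769/((½)*(-17)) = 46299*(-1/23619) - 48769/(-17/2) = -15433/7873 - 48769*(-2/17) = -15433/7873 + 97538/17 = 767654313/133841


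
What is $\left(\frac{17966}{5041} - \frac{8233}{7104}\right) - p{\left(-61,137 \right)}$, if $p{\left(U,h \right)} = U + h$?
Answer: $- \frac{2635528153}{35811264} \approx -73.595$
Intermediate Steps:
$\left(\frac{17966}{5041} - \frac{8233}{7104}\right) - p{\left(-61,137 \right)} = \left(\frac{17966}{5041} - \frac{8233}{7104}\right) - \left(-61 + 137\right) = \left(17966 \cdot \frac{1}{5041} - \frac{8233}{7104}\right) - 76 = \left(\frac{17966}{5041} - \frac{8233}{7104}\right) - 76 = \frac{86127911}{35811264} - 76 = - \frac{2635528153}{35811264}$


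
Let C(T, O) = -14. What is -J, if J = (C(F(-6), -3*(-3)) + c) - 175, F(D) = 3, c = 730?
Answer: -541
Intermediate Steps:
J = 541 (J = (-14 + 730) - 175 = 716 - 175 = 541)
-J = -1*541 = -541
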